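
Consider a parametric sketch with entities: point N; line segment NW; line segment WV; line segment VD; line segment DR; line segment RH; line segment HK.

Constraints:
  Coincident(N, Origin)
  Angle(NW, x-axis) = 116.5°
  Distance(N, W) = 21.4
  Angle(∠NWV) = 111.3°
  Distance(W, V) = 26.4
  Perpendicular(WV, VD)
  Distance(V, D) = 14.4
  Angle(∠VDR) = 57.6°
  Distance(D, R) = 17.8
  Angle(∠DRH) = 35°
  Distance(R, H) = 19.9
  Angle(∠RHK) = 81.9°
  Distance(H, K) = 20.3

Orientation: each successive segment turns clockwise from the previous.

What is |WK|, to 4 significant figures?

37.98

N is at the origin; NW runs at 116.5° with length 21.4, so W = (-9.549, 19.15). ∠NWV = 111.3° gives WV at 47.80° from the x-axis; with |WV| = 26.4, V = (8.185, 38.71). The perpendicularity gives VD at right angles to WV, so VD runs at -42.20°; with |VD| = 14.4, D = (18.85, 29.04). ∠VDR = 57.6° gives DR at -164.6° from the x-axis; with |DR| = 17.8, R = (1.691, 24.31). ∠DRH = 35.0° gives RH at 50.40° from the x-axis; with |RH| = 19.9, H = (14.38, 39.64). ∠RHK = 81.9° gives HK at -47.70° from the x-axis; with |HK| = 20.3, K = (28.04, 24.63). Then |WK| = |K − W| = 37.98.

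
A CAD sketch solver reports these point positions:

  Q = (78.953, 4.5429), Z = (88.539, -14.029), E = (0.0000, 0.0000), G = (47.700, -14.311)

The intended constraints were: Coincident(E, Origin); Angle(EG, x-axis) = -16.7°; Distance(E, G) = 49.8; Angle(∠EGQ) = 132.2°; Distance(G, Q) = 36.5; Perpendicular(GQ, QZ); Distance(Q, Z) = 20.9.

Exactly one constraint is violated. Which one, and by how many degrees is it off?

Perpendicular(GQ, QZ) — off by 3.80°.

E = (0.00, 0.00) ✓; EG at -16.70° ✓; |EG| = 49.80 ✓; ∠EGQ = 132.2° ✓; |GQ| = 36.50 ✓; ∠(GQ, QZ) = 93.80° ✗; |QZ| = 20.90 ✓.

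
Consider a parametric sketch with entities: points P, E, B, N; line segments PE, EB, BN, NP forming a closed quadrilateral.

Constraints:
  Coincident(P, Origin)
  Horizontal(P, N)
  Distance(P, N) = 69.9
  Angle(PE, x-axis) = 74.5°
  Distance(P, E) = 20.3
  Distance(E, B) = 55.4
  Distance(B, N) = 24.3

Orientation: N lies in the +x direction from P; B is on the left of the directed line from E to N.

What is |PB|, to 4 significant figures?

64.78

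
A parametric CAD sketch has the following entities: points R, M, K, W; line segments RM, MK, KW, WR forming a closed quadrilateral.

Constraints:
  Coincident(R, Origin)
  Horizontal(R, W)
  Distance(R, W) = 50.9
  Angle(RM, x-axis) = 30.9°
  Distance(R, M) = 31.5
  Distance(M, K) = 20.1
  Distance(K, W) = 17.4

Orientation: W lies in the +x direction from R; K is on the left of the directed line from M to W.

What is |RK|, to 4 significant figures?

50.08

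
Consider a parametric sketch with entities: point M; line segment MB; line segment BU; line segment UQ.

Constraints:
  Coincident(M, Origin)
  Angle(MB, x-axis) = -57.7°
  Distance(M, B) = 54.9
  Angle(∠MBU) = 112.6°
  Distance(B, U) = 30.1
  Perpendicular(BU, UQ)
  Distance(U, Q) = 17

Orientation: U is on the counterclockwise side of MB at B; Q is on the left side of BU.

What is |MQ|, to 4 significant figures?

61.28

∠MBU = 112.6°, so BU runs at -57.7° + (180° − 112.6°) = 9.700° from the x-axis; with |BU| = 30.1, U = B + 30.1·(cos 9.700°, sin 9.700°) = (59.01, -41.33). The perpendicularity gives UQ at right angles to BU; with |UQ| = 17.0 on the left of BU, Q = U + 17.0·(-0.1685, 0.9857) = (56.14, -24.58). Then |MQ| = |Q − M| = 61.28.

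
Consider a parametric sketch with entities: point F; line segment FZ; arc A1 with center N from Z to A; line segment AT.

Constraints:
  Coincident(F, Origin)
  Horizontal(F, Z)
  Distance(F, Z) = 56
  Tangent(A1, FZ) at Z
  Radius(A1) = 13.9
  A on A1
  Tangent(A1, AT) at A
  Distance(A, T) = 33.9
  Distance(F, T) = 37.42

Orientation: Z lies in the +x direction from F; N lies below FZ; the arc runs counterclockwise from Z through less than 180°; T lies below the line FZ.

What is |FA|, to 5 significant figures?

45.949

Checks: ∠(NZ, ZF) = 90.00° ✓; |NZ| = 13.90 ✓; |NA| = 13.90 ✓; ∠(NA, AT) = 90.00° ✓; |AT| = 33.90 ✓; |FT| = 37.42 ✓.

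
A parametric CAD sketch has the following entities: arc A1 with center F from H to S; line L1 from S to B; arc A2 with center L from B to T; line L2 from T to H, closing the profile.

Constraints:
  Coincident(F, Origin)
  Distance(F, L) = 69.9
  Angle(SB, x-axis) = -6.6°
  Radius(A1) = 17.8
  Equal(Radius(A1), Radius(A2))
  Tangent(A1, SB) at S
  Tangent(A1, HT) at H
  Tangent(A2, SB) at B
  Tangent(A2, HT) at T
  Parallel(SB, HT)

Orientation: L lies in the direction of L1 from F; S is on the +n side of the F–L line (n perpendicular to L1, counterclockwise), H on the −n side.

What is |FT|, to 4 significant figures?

72.13

Tangency of A1 to both parallel lines with radius 17.8 puts S and H at F ± 17.8·n: S = (2.046, 17.68), H = (-2.046, -17.68). Equal radii place B and T the same way about L: B = L + 17.8·n = (71.48, 9.648), T = L − 17.8·n = (67.39, -25.72). Then |FT| = |T − F| = 72.13.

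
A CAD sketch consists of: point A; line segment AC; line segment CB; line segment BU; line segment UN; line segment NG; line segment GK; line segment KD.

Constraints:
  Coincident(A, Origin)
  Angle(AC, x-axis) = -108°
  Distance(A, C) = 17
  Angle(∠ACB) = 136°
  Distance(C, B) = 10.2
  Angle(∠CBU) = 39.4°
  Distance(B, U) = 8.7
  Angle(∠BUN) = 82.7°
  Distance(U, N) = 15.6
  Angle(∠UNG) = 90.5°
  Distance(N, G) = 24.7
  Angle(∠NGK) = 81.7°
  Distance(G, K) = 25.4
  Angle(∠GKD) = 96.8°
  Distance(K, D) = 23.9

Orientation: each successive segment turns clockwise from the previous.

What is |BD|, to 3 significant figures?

15.1

A is at the origin; AC runs at -108.0° with length 17.0, so C = (-5.25, -16.2). ∠ACB = 136.0° gives CB at -152° from the x-axis; with |CB| = 10.2, B = (-14.3, -21.0). ∠CBU = 39.4° gives BU at 67.4° from the x-axis; with |BU| = 8.7, U = (-10.9, -12.9). ∠BUN = 82.7° gives UN at -29.9° from the x-axis; with |UN| = 15.6, N = (2.61, -20.7). ∠UNG = 90.5° gives NG at -119° from the x-axis; with |NG| = 24.7, G = (-9.52, -42.2). ∠NGK = 81.7° gives GK at 142° from the x-axis; with |GK| = 25.4, K = (-29.6, -26.7). ∠GKD = 96.8° gives KD at 59.1° from the x-axis; with |KD| = 23.9, D = (-17.3, -6.18). Then |BD| = |D − B| = 15.1.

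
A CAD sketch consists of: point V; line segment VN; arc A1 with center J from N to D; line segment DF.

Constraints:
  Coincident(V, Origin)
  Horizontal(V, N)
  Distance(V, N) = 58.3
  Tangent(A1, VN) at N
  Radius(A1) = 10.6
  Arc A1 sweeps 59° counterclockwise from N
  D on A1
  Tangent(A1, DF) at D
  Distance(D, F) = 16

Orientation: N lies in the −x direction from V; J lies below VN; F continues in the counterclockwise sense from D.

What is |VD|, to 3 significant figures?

67.6

V is at the origin; VN is horizontal with |VN| = 58.3 and N on the −x side, so N = (-58.3, 0.00). Since A1 is tangent to VN there, JN ⟂ VN, so J = N + (0, -10.6) = (-58.3, -10.6). On A1, N sits at bearing 90° from J; a 59° counterclockwise sweep puts D at bearing 149°, so D = J + 10.6·(cos 149°, sin 149°) = (-67.4, -5.14). Then |VD| = |D − V| = 67.6.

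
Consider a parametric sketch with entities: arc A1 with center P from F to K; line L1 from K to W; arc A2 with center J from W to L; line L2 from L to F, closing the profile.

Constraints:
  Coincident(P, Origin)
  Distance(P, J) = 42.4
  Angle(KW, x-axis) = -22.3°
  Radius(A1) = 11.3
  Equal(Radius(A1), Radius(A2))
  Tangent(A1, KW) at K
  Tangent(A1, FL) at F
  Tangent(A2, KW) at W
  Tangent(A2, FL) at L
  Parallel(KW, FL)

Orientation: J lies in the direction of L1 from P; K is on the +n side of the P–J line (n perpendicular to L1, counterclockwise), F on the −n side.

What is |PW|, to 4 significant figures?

43.88

The slot axis is L1's direction at -22.3°, so u = (cos -22.3°, sin -22.3°) = (0.9252, -0.3795) and n = (−sin -22.3°, cos -22.3°) = (0.3795, 0.9252). P is at the origin and J lies 42.4 along u from P, so J = 42.4·u = (39.23, -16.09). Tangency of A1 to both parallel lines with radius 11.3 puts K and F at P ± 11.3·n: K = (4.288, 10.45), F = (-4.288, -10.45). Equal radii place W and L the same way about J: W = J + 11.3·n = (43.52, -5.634), L = J − 11.3·n = (34.94, -26.54). Then |PW| = |W − P| = 43.88.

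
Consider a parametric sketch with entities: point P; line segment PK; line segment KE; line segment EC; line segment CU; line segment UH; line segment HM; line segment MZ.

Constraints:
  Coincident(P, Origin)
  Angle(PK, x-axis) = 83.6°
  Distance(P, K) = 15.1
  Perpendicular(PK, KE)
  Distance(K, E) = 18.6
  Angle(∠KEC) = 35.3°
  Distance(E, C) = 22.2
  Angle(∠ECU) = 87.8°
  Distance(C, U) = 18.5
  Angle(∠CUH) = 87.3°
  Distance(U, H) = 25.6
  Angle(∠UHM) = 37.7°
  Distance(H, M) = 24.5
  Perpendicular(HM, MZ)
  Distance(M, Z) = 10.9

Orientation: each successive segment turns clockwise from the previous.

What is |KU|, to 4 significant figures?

9.985

P is at the origin; PK runs at 83.6° with length 15.1, so K = (1.683, 15.01). The perpendicularity gives KE at right angles to PK, so KE runs at -6.400°; with |KE| = 18.6, E = (20.17, 12.93). ∠KEC = 35.3° gives EC at -151.1° from the x-axis; with |EC| = 22.2, C = (0.7320, 2.204). ∠ECU = 87.8° gives CU at 116.7° from the x-axis; with |CU| = 18.5, U = (-7.580, 18.73). Then |KU| = |U − K| = 9.985.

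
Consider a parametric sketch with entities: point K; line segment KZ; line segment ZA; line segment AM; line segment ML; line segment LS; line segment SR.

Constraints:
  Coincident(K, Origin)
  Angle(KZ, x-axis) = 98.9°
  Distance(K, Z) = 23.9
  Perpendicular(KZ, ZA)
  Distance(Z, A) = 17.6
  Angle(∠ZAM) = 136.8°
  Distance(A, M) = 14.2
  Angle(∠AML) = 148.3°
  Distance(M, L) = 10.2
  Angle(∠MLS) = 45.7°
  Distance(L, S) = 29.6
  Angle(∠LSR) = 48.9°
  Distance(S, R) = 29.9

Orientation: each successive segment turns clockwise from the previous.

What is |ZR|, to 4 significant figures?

33.29

∠MLS = 45.7° gives LS at 159.7° from the x-axis; with |LS| = 29.6, S = (1.808, 19.28). ∠LSR = 48.9° gives SR at 28.60° from the x-axis; with |SR| = 29.9, R = (28.06, 33.60). Then |ZR| = |R − Z| = 33.29.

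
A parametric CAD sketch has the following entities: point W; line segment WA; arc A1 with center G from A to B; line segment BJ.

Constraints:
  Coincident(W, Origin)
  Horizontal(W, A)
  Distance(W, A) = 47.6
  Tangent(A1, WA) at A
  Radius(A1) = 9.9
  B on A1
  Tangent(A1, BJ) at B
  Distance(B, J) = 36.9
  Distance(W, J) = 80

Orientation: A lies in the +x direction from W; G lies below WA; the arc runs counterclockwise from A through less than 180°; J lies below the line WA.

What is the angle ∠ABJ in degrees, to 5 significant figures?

111.41°

W is at the origin; W and A share the same y with |WA| = 47.6 and A on the +x side, so A = (47.600, 0.0000). The tangent condition forces GA to be normal to WA, so G = A + (0, -9.9) = (47.600, -9.9000). Since GB ⟂ BJ (tangency), |GJ| = √(9.9² + 36.9²) = 38.205 regardless of where B sits on A1. So J lies on both circle(W, 80.0) and circle(G, 38.205); the below-WA intersection is J = (67.939, -42.241). B is the foot of the tangent from J: B = (40.871, -17.162).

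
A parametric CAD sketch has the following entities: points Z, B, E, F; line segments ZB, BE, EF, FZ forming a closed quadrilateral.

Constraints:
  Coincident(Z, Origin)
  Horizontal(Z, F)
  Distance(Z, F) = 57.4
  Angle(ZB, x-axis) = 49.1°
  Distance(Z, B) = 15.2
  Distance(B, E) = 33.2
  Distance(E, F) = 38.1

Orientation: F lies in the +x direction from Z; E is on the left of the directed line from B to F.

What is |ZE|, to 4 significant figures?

48.19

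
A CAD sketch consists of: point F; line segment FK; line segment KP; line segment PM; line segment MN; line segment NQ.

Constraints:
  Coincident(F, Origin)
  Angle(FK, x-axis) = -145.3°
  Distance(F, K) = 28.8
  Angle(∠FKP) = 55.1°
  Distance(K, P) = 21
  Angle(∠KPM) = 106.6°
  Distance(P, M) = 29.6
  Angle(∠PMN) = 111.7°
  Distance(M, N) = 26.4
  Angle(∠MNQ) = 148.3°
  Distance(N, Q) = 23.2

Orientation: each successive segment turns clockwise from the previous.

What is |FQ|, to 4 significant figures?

38.90

F is at the origin; FK runs at -145.3° with length 28.8, so K = (-23.68, -16.40). ∠FKP = 55.1° gives KP at 89.80° from the x-axis; with |KP| = 21.0, P = (-23.60, 4.605). ∠KPM = 106.6° gives PM at 16.40° from the x-axis; with |PM| = 29.6, M = (4.791, 12.96). ∠PMN = 111.7° gives MN at -51.90° from the x-axis; with |MN| = 26.4, N = (21.08, -7.813). ∠MNQ = 148.3° gives NQ at -83.60° from the x-axis; with |NQ| = 23.2, Q = (23.67, -30.87). Then |FQ| = |Q − F| = 38.90.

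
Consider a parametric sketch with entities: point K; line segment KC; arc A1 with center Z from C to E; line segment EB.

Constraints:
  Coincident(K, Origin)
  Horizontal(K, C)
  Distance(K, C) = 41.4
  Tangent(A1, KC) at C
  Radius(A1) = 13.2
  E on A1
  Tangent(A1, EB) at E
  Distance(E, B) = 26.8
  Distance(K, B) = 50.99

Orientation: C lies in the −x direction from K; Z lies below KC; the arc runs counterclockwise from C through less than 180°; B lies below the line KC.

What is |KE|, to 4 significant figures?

55.26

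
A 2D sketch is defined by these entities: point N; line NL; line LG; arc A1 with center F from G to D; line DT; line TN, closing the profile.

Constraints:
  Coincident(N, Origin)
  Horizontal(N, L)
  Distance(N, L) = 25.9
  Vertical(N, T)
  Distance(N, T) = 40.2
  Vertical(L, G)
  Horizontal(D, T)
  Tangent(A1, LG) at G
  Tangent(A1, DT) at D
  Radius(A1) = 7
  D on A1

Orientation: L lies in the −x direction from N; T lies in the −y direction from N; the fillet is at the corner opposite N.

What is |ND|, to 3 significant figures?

44.4

The virtual corner opposite N is at (-25.9, -40.2). The tangent condition forces FG to be normal to LG and since A1 is tangent to DT there, FD ⟂ DT, with radius 7.0, so the center F sits 7.0 in from both sides at F = (-18.9, -33.2). That places the tangent points at G = (-25.9, -33.2) on LG and D = (-18.9, -40.2) on DT. Then |ND| = |D − N| = 44.4.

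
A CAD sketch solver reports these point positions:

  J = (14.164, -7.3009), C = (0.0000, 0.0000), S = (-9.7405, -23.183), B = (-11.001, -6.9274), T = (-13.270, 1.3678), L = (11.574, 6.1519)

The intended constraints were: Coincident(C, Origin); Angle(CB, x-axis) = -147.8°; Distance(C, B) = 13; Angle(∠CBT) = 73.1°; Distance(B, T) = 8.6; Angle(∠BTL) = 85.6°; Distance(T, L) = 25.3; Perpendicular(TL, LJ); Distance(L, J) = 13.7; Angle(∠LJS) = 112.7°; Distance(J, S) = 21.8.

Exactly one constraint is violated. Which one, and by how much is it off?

Distance(J, S) = 21.8 — off by 6.90.

C = (0.00, 0.00) ✓; CB at -147.8° ✓; |CB| = 13.00 ✓; ∠CBT = 73.10° ✓; |BT| = 8.600 ✓; ∠BTL = 85.60° ✓; |TL| = 25.30 ✓; ∠(TL, LJ) = 90.00° ✓; |LJ| = 13.70 ✓; ∠LJS = 112.7° ✓; |JS| = 28.70 ✗.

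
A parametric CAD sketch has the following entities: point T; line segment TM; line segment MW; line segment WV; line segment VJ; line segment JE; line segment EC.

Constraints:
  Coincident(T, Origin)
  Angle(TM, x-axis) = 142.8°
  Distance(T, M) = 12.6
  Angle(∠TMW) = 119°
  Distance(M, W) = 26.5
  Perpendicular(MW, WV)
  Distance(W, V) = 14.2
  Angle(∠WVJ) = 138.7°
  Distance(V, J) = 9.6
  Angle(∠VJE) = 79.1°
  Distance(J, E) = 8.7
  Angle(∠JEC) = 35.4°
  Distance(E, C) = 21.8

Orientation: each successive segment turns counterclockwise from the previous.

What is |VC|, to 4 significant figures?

11.35

∠VJE = 79.1° gives JE at 76.00° from the x-axis; with |JE| = 8.7, E = (-17.74, -11.67). ∠JEC = 35.4° gives EC at -139.4° from the x-axis; with |EC| = 21.8, C = (-34.29, -25.86). Then |VC| = |C − V| = 11.35.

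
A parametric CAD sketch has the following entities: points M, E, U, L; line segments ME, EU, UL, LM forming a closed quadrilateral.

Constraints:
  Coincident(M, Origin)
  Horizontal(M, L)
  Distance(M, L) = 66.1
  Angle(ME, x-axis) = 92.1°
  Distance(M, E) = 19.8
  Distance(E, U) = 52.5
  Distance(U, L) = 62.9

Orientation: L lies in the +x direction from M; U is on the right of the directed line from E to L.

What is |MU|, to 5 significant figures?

33.320

Checks: |EU| = 52.50 ✓; |UL| = 62.90 ✓.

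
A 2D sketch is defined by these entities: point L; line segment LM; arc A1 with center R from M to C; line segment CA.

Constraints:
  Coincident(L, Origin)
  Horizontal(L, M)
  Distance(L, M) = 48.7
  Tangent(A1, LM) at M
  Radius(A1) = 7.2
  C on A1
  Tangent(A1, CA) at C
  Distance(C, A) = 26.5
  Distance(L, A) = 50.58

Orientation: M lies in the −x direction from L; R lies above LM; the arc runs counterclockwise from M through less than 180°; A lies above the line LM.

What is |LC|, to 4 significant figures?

42.03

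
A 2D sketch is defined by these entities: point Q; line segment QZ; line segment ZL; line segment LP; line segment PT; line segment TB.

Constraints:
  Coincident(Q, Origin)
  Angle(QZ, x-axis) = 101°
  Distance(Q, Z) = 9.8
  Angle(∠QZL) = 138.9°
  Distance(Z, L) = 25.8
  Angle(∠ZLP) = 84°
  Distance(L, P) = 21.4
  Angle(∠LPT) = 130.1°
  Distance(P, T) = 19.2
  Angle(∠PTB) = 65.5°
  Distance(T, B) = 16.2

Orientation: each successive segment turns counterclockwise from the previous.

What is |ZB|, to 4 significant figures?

16.82

Q is at the origin; QZ runs at 101.0° with length 9.8, so Z = (-1.870, 9.620). ∠QZL = 138.9° gives ZL at 142.1° from the x-axis; with |ZL| = 25.8, L = (-22.23, 25.47). ∠ZLP = 84.0° gives LP at -121.9° from the x-axis; with |LP| = 21.4, P = (-33.54, 7.301). ∠LPT = 130.1° gives PT at -72.00° from the x-axis; with |PT| = 19.2, T = (-27.60, -10.96). ∠PTB = 65.5° gives TB at 42.50° from the x-axis; with |TB| = 16.2, B = (-15.66, -0.01521). Then |ZB| = |B − Z| = 16.82.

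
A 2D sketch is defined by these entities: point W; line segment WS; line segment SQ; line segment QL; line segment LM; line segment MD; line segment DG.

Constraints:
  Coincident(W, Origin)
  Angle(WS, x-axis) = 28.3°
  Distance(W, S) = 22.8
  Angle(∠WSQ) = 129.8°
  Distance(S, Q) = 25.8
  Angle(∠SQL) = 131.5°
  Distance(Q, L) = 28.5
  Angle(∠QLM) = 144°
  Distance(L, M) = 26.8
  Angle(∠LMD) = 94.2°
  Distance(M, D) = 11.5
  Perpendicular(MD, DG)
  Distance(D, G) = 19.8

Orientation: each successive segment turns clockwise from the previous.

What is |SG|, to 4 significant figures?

44.59

W is at the origin; WS runs at 28.3° with length 22.8, so S = (20.07, 10.81). ∠WSQ = 129.8° gives SQ at -21.90° from the x-axis; with |SQ| = 25.8, Q = (44.01, 1.186). ∠SQL = 131.5° gives QL at -70.40° from the x-axis; with |QL| = 28.5, L = (53.57, -25.66). ∠QLM = 144.0° gives LM at -106.4° from the x-axis; with |LM| = 26.8, M = (46.01, -51.37). ∠LMD = 94.2° gives MD at 167.8° from the x-axis; with |MD| = 11.5, D = (34.77, -48.94). MD ⟂ DG, so DG runs at 77.80°; with |DG| = 19.8, G = (38.95, -29.59). Then |SG| = |G − S| = 44.59.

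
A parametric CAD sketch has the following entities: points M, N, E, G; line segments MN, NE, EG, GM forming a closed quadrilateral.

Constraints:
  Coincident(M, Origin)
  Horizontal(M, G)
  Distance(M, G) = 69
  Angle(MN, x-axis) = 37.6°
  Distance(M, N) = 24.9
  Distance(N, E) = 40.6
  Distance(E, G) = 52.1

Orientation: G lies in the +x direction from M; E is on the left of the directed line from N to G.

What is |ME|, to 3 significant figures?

65.1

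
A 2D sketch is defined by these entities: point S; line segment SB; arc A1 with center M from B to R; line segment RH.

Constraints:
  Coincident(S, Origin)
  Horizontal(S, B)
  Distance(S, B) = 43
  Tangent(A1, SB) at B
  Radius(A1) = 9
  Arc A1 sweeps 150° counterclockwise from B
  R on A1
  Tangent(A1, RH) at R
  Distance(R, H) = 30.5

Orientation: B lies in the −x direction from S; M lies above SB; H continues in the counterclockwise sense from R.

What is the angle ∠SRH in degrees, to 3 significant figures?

174°

On A1, B sits at bearing -90° from M; a 150° counterclockwise sweep puts R at bearing 60°, so R = M + 9.0·(cos 60°, sin 60°) = (-38.5, 16.8). A1 meets RH tangentially, so MR is at right angles to RH, so RH runs along (−sin 60°, cos 60°); with |RH| = 30.5, H = (-64.9, 32.0). Then cos ∠SRH = RS·RH / (|RS||RH|), giving 174°.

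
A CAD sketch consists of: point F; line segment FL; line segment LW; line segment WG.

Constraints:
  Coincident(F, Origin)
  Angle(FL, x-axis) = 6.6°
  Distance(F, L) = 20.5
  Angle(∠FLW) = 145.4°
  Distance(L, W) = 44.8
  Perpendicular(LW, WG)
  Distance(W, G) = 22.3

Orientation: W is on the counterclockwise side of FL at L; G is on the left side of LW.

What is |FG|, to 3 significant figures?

62.6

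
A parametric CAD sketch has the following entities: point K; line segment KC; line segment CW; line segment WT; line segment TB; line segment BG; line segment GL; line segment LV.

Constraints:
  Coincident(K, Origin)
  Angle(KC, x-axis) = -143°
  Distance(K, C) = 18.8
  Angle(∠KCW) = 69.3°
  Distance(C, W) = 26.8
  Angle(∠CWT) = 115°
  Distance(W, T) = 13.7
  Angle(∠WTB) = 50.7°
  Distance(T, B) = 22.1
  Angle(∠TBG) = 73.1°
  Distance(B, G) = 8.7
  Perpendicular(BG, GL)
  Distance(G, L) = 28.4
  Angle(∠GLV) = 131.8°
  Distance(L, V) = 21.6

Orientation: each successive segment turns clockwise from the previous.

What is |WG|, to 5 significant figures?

11.129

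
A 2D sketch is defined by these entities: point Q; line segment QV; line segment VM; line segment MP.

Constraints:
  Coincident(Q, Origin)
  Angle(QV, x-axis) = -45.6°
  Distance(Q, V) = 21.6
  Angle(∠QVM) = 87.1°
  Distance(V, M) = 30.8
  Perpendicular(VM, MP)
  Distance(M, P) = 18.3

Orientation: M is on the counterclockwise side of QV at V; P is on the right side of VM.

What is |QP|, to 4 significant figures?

49.72

∠QVM = 87.1°, so VM runs at -45.6° + (180° − 87.1°) = 47.30° from the x-axis; with |VM| = 30.8, M = V + 30.8·(cos 47.30°, sin 47.30°) = (36.00, 7.203). VM is perpendicular to MP; with |MP| = 18.3 on the right of VM, P = M + 18.3·(0.7349, -0.6782) = (49.45, -5.208). Then |QP| = |P − Q| = 49.72.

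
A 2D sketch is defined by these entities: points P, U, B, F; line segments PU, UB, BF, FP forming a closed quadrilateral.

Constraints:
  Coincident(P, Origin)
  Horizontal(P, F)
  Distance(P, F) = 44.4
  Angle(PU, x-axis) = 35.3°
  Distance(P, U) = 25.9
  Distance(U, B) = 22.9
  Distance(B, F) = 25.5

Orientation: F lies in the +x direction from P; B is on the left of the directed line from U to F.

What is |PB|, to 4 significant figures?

48.67

Checks: |UB| = 22.90 ✓; |BF| = 25.50 ✓.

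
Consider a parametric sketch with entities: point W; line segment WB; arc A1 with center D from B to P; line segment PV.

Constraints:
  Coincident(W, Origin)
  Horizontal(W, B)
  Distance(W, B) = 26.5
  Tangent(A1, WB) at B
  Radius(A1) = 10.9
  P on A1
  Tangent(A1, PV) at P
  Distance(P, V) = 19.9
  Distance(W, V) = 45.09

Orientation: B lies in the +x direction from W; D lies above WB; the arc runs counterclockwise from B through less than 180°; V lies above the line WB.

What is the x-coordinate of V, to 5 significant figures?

30.466

Checks: |DP| = 10.90 ✓; ∠(DP, PV) = 90.00° ✓; |PV| = 19.90 ✓; |WV| = 45.09 ✓.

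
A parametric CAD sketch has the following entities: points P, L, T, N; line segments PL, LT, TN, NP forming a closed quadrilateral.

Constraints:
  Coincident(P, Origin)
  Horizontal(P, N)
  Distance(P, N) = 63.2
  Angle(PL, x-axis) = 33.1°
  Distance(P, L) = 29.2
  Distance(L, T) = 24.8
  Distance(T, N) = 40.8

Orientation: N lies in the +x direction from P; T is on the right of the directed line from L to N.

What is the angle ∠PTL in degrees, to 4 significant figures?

71.83°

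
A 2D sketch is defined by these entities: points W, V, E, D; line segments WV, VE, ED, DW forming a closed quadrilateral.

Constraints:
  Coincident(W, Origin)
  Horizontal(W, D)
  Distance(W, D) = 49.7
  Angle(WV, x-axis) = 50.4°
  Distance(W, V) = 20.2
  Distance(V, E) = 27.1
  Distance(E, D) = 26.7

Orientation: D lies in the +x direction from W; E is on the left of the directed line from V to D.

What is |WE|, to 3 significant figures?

45.5

W is at the origin; W and D share the same y with |WD| = 49.7 and D in +x, so D = (49.7, 0). WV runs at 50.4° with |WV| = 20.2, so V = (12.9, 15.6). E is determined by |VE| = 27.1 and |ED| = 26.7 together: it lies at the intersection of circle(V, 27.1) and circle(D, 26.7). With |VD| = 40.0, the foot of the radical line on VD is 20.3 from V and the perpendicular offset is √(27.1² − 20.3²) = 18.0. Taking the left-of-VD solution: E = (38.5, 24.3).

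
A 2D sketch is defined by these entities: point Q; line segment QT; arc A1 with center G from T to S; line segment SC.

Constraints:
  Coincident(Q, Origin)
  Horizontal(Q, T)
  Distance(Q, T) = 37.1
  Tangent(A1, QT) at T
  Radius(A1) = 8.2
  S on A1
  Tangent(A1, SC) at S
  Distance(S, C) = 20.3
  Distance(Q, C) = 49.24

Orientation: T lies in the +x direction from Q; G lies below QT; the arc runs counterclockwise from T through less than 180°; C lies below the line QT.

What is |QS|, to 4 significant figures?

32.10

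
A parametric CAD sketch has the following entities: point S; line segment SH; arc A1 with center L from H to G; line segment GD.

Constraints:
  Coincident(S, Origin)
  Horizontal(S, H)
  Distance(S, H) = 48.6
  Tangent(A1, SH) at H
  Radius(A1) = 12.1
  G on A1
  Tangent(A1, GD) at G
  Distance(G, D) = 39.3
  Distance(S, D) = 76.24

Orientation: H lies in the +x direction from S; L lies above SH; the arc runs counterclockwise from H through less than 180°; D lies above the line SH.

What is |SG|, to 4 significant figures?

62.13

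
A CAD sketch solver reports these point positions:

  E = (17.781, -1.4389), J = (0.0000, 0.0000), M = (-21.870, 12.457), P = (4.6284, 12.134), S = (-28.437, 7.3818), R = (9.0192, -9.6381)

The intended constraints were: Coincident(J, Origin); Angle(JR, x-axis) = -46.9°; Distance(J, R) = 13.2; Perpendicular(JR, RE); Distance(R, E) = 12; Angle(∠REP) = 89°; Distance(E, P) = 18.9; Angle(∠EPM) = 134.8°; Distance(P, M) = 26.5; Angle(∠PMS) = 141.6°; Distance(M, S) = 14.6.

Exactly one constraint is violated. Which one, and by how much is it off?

Distance(M, S) = 14.6 — off by 6.30.

J = (0.00, 0.00) ✓; JR at -46.90° ✓; |JR| = 13.20 ✓; ∠(JR, RE) = 90.00° ✓; |RE| = 12.00 ✓; ∠REP = 89.00° ✓; |EP| = 18.90 ✓; ∠EPM = 134.8° ✓; |PM| = 26.50 ✓; ∠PMS = 141.6° ✓; |MS| = 8.300 ✗.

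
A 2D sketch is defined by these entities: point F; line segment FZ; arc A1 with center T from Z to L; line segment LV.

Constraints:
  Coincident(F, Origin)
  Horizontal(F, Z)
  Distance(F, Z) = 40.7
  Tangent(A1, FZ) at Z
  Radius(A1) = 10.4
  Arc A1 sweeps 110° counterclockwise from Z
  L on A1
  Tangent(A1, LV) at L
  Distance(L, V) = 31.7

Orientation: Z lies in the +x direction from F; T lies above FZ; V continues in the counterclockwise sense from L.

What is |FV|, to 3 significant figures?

59.0

F is at the origin; FZ is horizontal with |FZ| = 40.7 and Z on the +x side, so Z = (40.7, 0.00). Since A1 is tangent to FZ there, TZ ⟂ FZ, so T = Z + (0, 10.4) = (40.7, 10.4). On A1, Z sits at bearing -90° from T; a 110° counterclockwise sweep puts L at bearing 20°, so L = T + 10.4·(cos 20°, sin 20°) = (50.5, 14.0). The tangent condition forces TL to be normal to LV, so LV runs along (−sin 20°, cos 20°); with |LV| = 31.7, V = (39.6, 43.7). Then |FV| = |V − F| = 59.0.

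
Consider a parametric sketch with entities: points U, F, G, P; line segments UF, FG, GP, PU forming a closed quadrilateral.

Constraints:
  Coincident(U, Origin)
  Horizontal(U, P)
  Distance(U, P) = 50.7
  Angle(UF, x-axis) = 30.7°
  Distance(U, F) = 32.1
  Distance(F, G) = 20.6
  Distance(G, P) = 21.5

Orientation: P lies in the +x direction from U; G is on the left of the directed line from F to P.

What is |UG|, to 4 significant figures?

52.15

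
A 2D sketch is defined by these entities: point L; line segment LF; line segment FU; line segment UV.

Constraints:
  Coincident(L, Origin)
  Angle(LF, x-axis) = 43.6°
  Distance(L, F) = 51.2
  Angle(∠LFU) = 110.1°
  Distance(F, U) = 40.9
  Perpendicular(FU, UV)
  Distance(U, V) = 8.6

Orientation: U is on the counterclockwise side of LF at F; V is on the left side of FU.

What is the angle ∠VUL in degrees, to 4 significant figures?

50.58°

L is at the origin; LF runs at 43.6° with length 51.2, so F = 51.2·(cos 43.6°, sin 43.6°) = (37.08, 35.31). ∠LFU = 110.1°, so FU runs at 43.6° + (180° − 110.1°) = 113.5° from the x-axis; with |FU| = 40.9, U = F + 40.9·(cos 113.5°, sin 113.5°) = (20.77, 72.82). The perpendicularity gives UV at right angles to FU; with |UV| = 8.6 on the left of FU, V = U + 8.6·(-0.9171, -0.3987) = (12.88, 69.39). Then cos ∠VUL = UV·UL / (|UV||UL|), giving 50.58°.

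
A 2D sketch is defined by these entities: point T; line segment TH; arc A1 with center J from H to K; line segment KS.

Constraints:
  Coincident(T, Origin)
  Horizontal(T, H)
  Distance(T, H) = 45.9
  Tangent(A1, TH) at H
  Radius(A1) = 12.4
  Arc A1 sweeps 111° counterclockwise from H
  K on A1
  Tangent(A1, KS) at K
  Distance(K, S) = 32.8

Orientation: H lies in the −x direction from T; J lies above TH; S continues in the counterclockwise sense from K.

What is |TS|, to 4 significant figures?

66.15

On A1, H sits at bearing -90° from J; a 111° counterclockwise sweep puts K at bearing 21°, so K = J + 12.4·(cos 21°, sin 21°) = (-34.32, 16.84). Since A1 is tangent to KS there, JK ⟂ KS, so KS runs along (−sin 21°, cos 21°); with |KS| = 32.8, S = (-46.08, 47.47). Then |TS| = |S − T| = 66.15.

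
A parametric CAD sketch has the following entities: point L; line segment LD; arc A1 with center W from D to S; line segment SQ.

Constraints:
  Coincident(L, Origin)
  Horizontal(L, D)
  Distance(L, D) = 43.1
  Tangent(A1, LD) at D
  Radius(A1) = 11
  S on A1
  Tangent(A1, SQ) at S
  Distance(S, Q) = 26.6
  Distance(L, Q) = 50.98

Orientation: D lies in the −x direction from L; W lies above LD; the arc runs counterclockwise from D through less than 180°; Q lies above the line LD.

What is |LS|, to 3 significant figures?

34.2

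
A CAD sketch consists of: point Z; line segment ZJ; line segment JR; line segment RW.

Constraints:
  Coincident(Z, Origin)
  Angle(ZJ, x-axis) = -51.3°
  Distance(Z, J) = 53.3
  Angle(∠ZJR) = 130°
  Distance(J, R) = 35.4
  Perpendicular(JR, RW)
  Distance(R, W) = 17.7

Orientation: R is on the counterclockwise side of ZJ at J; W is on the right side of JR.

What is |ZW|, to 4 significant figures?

90.99

Z is at the origin; ZJ runs at -51.3° with length 53.3, so J = 53.3·(cos -51.3°, sin -51.3°) = (33.33, -41.60). ∠ZJR = 130.0°, so JR runs at -51.3° + (180° − 130.0°) = -1.300° from the x-axis; with |JR| = 35.4, R = J + 35.4·(cos -1.300°, sin -1.300°) = (68.72, -42.40). JR is perpendicular to RW; with |RW| = 17.7 on the right of JR, W = R + 17.7·(-0.02269, -0.9997) = (68.31, -60.10). Then |ZW| = |W − Z| = 90.99.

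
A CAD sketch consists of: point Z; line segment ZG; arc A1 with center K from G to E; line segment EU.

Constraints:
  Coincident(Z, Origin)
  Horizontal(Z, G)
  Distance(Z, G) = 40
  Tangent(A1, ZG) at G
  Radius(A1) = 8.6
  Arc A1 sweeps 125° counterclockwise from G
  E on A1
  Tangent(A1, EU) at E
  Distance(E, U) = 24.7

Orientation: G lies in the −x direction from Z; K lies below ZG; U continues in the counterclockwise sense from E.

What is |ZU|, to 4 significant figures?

47.13

Z is at the origin; ZG is horizontal with |ZG| = 40.0 and G on the −x side, so G = (-40.00, 0.000). Since A1 is tangent to ZG there, KG ⟂ ZG, so K = G + (0, -8.6) = (-40.00, -8.600). On A1, G sits at bearing 90° from K; a 125° counterclockwise sweep puts E at bearing 215°, so E = K + 8.6·(cos 215°, sin 215°) = (-47.04, -13.53). Since A1 is tangent to EU there, KE ⟂ EU, so EU runs along (−sin 215°, cos 215°); with |EU| = 24.7, U = (-32.88, -33.77). Then |ZU| = |U − Z| = 47.13.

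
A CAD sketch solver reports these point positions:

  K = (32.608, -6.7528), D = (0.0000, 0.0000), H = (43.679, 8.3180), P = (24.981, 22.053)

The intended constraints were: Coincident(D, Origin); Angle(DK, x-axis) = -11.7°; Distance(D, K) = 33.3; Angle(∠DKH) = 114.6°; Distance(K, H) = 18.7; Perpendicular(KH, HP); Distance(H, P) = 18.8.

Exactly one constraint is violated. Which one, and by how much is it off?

Distance(H, P) = 18.8 — off by 4.40.

D = (0.00, 0.00) ✓; DK at -11.70° ✓; |DK| = 33.30 ✓; ∠DKH = 114.6° ✓; |KH| = 18.70 ✓; ∠(KH, HP) = 90.00° ✓; |HP| = 23.20 ✗.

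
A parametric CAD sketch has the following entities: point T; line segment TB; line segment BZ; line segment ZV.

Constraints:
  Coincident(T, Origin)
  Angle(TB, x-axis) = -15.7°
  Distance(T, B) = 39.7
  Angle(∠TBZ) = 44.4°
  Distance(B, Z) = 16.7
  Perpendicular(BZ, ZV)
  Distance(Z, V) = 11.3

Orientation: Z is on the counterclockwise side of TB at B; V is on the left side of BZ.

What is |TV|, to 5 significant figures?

20.188

T is at the origin; TB runs at -15.7° with length 39.7, so B = 39.7·(cos -15.7°, sin -15.7°) = (38.219, -10.743). ∠TBZ = 44.4°, so BZ runs at -15.7° + (180° − 44.4°) = 119.90° from the x-axis; with |BZ| = 16.7, Z = B + 16.7·(cos 119.90°, sin 119.90°) = (29.894, 3.7343). BZ ⟂ ZV; with |ZV| = 11.3 on the left of BZ, V = Z + 11.3·(-0.86690, -0.49849) = (20.098, -1.8986). Then |TV| = |V − T| = 20.188.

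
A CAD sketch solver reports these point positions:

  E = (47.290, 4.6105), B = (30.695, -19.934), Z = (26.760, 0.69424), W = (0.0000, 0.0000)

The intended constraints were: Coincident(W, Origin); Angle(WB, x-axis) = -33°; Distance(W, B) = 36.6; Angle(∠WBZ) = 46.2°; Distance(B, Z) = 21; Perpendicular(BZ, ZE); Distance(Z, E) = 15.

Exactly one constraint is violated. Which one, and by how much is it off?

Distance(Z, E) = 15 — off by 5.90.

W = (0.00, 0.00) ✓; WB at -33.00° ✓; |WB| = 36.60 ✓; ∠WBZ = 46.20° ✓; |BZ| = 21.00 ✓; ∠(BZ, ZE) = 90.00° ✓; |ZE| = 20.90 ✗.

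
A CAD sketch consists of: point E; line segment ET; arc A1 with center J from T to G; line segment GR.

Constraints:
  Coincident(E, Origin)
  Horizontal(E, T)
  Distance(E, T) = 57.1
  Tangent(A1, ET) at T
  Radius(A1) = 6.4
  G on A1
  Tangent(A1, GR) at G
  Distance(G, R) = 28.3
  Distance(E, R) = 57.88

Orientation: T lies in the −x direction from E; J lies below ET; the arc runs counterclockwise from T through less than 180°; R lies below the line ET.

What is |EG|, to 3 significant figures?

63.2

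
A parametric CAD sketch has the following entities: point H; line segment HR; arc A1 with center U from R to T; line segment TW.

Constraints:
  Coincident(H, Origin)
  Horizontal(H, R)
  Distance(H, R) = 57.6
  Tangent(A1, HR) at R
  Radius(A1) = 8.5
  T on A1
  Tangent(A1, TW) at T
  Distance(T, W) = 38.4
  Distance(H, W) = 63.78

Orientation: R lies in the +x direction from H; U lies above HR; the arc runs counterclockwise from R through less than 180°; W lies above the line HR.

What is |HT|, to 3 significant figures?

66.1

Checks: ∠(UR, RH) = 90.00° ✓; |UT| = 8.500 ✓; ∠(UT, TW) = 90.00° ✓; |TW| = 38.40 ✓; |HW| = 63.78 ✓.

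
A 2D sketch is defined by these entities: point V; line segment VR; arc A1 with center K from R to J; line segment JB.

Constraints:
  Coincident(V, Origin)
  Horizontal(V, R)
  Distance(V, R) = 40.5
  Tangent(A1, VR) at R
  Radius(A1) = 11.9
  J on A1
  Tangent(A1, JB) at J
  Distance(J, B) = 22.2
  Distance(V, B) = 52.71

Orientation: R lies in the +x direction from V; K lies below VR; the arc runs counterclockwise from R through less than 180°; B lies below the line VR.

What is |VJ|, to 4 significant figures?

33.64

Checks: |KJ| = 11.90 ✓; ∠(KJ, JB) = 90.00° ✓; |JB| = 22.20 ✓; |VB| = 52.71 ✓.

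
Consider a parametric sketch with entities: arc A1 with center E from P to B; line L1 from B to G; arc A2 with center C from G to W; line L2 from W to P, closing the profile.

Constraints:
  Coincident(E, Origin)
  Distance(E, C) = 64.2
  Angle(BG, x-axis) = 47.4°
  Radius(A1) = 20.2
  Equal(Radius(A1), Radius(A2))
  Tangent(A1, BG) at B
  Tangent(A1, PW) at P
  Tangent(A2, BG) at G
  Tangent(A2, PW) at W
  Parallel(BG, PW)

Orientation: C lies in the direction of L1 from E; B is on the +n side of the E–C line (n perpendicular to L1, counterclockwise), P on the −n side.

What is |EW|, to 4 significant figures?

67.30

The slot axis is L1's direction at 47.4°, so u = (cos 47.4°, sin 47.4°) = (0.6769, 0.7361) and n = (−sin 47.4°, cos 47.4°) = (-0.7361, 0.6769). E is at the origin and C lies 64.2 along u from E, so C = 64.2·u = (43.46, 47.26). Tangency of A1 to both parallel lines with radius 20.2 puts B and P at E ± 20.2·n: B = (-14.87, 13.67), P = (14.87, -13.67). Equal radii place G and W the same way about C: G = C + 20.2·n = (28.59, 60.93), W = C − 20.2·n = (58.32, 33.58). Then |EW| = |W − E| = 67.30.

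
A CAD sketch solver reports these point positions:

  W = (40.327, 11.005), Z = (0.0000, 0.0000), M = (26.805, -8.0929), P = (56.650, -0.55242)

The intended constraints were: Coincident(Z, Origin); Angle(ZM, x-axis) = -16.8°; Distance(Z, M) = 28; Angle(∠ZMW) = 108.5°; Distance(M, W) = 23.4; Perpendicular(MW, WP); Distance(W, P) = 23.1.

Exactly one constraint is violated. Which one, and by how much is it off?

Distance(W, P) = 23.1 — off by 3.10.

Z = (0.00, 0.00) ✓; ZM at -16.80° ✓; |ZM| = 28.00 ✓; ∠ZMW = 108.5° ✓; |MW| = 23.40 ✓; ∠(MW, WP) = 90.00° ✓; |WP| = 20.00 ✗.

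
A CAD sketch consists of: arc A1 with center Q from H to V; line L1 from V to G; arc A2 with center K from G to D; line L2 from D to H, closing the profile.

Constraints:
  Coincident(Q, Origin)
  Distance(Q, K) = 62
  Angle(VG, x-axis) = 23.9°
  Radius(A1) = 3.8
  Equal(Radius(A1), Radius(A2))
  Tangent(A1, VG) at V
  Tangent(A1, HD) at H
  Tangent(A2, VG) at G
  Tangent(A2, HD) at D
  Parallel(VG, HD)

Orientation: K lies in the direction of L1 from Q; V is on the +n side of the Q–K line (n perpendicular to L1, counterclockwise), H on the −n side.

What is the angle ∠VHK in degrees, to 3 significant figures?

86.5°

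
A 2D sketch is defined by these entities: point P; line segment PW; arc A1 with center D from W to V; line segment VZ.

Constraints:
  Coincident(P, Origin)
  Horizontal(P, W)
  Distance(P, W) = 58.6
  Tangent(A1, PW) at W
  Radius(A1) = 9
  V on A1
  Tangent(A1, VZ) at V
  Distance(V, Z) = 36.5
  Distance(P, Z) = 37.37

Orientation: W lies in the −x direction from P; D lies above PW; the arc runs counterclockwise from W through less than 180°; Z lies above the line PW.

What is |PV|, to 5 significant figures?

52.549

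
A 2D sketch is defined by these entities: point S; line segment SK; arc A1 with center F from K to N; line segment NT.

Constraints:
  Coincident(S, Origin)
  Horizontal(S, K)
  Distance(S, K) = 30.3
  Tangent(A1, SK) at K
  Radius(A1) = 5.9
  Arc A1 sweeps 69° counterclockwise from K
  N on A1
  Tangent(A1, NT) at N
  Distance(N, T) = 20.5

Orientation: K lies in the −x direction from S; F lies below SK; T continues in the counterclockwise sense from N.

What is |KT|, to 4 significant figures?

26.28

On A1, K sits at bearing 90° from F; a 69° counterclockwise sweep puts N at bearing 159°, so N = F + 5.9·(cos 159°, sin 159°) = (-35.81, -3.786). Tangency of A1 to NT means the radius FN is perpendicular to NT, so NT runs along (−sin 159°, cos 159°); with |NT| = 20.5, T = (-43.15, -22.92). Then |KT| = |T − K| = 26.28.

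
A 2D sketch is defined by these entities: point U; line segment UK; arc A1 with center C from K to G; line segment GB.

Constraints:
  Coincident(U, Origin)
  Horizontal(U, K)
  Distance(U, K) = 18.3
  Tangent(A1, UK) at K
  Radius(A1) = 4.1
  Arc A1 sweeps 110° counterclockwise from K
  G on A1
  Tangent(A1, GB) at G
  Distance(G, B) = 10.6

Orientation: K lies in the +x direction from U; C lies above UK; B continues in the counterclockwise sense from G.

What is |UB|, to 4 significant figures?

24.13

U is at the origin; U and K share the same y with |UK| = 18.3 and K on the +x side, so K = (18.30, 0.000). The tangent condition forces CK to be normal to UK, so C = K + (0, 4.1) = (18.30, 4.100). On A1, K sits at bearing -90° from C; a 110° counterclockwise sweep puts G at bearing 20°, so G = C + 4.1·(cos 20°, sin 20°) = (22.15, 5.502). A1 meets GB tangentially, so CG is at right angles to GB, so GB runs along (−sin 20°, cos 20°); with |GB| = 10.6, B = (18.53, 15.46). Then |UB| = |B − U| = 24.13.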